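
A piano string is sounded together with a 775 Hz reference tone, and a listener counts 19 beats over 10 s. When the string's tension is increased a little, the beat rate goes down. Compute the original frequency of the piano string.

Beat frequency = 19/10 = 1.9 Hz.
|f − 775| = 1.9, so the piano string was at either 773.1 Hz or 776.9 Hz.
Higher tension means higher frequency; the adjustment raises the piano string's frequency.
The beat rate fell, so the adjustment moved the piano string toward 775 Hz — it must have started below the reference.

773.1 Hz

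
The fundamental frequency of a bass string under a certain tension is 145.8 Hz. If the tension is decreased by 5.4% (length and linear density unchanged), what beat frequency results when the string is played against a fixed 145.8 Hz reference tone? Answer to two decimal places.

For a string, f ∝ √T, so the new frequency is 145.8·√0.946 = 141.8088 Hz.
f_beat = |141.8088 − 145.8| = 3.99 Hz.

3.99 Hz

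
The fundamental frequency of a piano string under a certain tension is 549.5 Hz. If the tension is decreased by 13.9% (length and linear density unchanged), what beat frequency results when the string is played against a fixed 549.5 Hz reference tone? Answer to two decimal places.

39.62 Hz

For a string, f ∝ √T, so the new frequency is 549.5·√0.861 = 509.8815 Hz.
f_beat = |509.8815 − 549.5| = 39.62 Hz.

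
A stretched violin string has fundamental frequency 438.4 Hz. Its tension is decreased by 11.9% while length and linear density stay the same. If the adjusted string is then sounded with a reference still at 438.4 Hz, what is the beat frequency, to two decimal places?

For a string, f ∝ √T, so the new frequency is 438.4·√0.881 = 411.4893 Hz.
f_beat = |411.4893 − 438.4| = 26.91 Hz.

26.91 Hz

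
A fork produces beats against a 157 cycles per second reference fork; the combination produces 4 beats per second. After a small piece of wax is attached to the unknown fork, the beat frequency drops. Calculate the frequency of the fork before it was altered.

|f − 157| = 4, so the fork was at either 153 Hz or 161 Hz.
Loading a fork with wax lowers its frequency; the adjustment lowers the fork's frequency.
The beat rate fell, so the adjustment moved the fork toward 157 Hz — it must have started above the reference.

161 Hz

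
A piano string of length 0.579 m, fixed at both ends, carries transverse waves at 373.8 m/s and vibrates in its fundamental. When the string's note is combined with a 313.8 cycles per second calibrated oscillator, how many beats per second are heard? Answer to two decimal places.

For a string fixed at both ends, f_n = n·v/(2L) = 1·373.8/(2·0.579) = 322.7979 Hz.
f_beat = |322.7979 − 313.8| = 9.00 Hz.

9.00 Hz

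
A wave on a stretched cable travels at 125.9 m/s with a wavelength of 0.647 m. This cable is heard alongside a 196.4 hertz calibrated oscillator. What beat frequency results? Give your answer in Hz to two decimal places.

1.81 Hz

Source frequency f = v/λ = 125.9/0.647 = 194.5904 Hz.
f_beat = |194.5904 − 196.4| = 1.81 Hz.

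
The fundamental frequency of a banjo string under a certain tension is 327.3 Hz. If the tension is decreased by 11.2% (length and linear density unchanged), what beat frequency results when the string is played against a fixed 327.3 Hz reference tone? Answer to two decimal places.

For a string, f ∝ √T, so the new frequency is 327.3·√0.888 = 308.4271 Hz.
f_beat = |308.4271 − 327.3| = 18.87 Hz.

18.87 Hz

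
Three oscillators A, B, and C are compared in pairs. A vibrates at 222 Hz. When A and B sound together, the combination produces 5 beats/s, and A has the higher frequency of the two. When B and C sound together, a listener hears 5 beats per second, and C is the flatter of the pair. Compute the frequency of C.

212 Hz

B is below A, so f_B = 222 − 5 = 217 Hz.
C is below B, so f_C = 217 − 5 = 212 Hz.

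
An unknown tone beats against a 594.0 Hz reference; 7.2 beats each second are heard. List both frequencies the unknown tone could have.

586.8 Hz or 601.2 Hz

|f − 594.0| = 7.2, so f = 594.0 ± 7.2.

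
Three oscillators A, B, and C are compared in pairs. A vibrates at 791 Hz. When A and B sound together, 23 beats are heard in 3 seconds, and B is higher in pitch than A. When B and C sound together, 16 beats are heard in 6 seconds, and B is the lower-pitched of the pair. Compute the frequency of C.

801.3333 Hz

A–B: Beat frequency = 23/3 = 7.6667 Hz.
B is above A, so f_B = 791 + 7.6667 = 798.6667 Hz.
B–C: Beat frequency = 16/6 = 2.6667 Hz.
C is above B, so f_C = 798.6667 + 2.6667 = 801.3333 Hz.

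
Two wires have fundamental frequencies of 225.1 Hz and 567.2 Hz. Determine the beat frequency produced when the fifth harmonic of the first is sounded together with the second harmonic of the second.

8.9 Hz

Fifth harmonic of the first: 5·225.1 = 1125.5 Hz.
Second harmonic of the second: 2·567.2 = 1134.4 Hz.
f_beat = |1125.5 − 1134.4| = 8.9 Hz.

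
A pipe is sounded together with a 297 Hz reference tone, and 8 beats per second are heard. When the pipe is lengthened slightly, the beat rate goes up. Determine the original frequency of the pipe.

289 Hz

|f − 297| = 8, so the pipe was at either 289 Hz or 305 Hz.
A longer pipe has a lower fundamental; the adjustment lowers the pipe's frequency.
The beat rate rose, so the adjustment moved the pipe further from 297 Hz — it was already below the reference.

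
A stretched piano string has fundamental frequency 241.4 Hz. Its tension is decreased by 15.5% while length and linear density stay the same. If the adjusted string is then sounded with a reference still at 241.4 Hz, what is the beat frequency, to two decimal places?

19.50 Hz

For a string, f ∝ √T, so the new frequency is 241.4·√0.845 = 221.9043 Hz.
f_beat = |221.9043 − 241.4| = 19.50 Hz.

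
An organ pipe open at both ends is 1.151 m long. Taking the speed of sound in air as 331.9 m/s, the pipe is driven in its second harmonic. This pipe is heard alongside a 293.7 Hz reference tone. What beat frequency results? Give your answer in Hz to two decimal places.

Open pipe: f_n = n·v/(2L) = 2·331.9/(2·1.151) = 288.3579 Hz.
f_beat = |288.3579 − 293.7| = 5.34 Hz.

5.34 Hz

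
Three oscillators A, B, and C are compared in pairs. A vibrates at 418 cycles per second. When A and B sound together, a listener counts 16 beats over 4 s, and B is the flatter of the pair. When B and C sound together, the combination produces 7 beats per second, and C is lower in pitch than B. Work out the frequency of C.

407 Hz

A–B: Beat frequency = 16/4 = 4 Hz.
B is below A, so f_B = 418 − 4 = 414 Hz.
C is below B, so f_C = 414 − 7 = 407 Hz.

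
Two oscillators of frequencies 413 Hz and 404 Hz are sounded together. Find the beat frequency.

Beats arise from superposition of two nearby frequencies; the beat rate is |f₁ − f₂|.
|413 − 404| = 9 Hz.

9 Hz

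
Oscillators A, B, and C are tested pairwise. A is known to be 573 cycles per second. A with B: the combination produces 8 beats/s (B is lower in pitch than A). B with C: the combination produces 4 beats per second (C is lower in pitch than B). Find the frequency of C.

B is below A, so f_B = 573 − 8 = 565 Hz.
C is below B, so f_C = 565 − 4 = 561 Hz.

561 Hz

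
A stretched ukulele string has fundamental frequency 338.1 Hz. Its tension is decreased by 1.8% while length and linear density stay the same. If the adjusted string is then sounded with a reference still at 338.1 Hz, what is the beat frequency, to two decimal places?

For a string, f ∝ √T, so the new frequency is 338.1·√0.982 = 335.0433 Hz.
f_beat = |335.0433 − 338.1| = 3.06 Hz.

3.06 Hz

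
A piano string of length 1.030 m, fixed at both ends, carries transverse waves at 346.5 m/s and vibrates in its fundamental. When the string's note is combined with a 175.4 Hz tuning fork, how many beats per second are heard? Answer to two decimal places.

7.20 Hz

For a string fixed at both ends, f_n = n·v/(2L) = 1·346.5/(2·1.030) = 168.2039 Hz.
f_beat = |168.2039 − 175.4| = 7.20 Hz.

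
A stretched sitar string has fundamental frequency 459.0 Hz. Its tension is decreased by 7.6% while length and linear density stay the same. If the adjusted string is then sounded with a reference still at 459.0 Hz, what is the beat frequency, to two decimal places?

For a string, f ∝ √T, so the new frequency is 459.0·√0.924 = 441.2134 Hz.
f_beat = |441.2134 − 459.0| = 17.79 Hz.

17.79 Hz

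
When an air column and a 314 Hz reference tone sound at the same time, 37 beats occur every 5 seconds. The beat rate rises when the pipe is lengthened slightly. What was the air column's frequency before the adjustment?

306.6 Hz

Beat frequency = 37/5 = 7.4 Hz.
|f − 314| = 7.4, so the air column was at either 306.6 Hz or 321.4 Hz.
A longer pipe has a lower fundamental; the adjustment lowers the air column's frequency.
The beat rate rose, so the adjustment moved the air column further from 314 Hz — it was already below the reference.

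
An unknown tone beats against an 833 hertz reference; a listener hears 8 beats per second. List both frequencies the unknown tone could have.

825 Hz or 841 Hz

|f − 833| = 8, so f = 833 ± 8.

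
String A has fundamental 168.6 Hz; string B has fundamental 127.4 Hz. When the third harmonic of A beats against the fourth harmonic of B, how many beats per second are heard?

Third harmonic of the first: 3·168.6 = 505.8 Hz.
Fourth harmonic of the second: 4·127.4 = 509.6 Hz.
f_beat = |505.8 − 509.6| = 3.8 Hz.

3.8 Hz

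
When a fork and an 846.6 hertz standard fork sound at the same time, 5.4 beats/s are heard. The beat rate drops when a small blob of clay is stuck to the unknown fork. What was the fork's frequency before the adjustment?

852 Hz

|f − 846.6| = 5.4, so the fork was at either 841.2 Hz or 852 Hz.
Adding mass to a fork lowers its frequency; the adjustment lowers the fork's frequency.
The beat rate fell, so the adjustment moved the fork toward 846.6 Hz — it must have started above the reference.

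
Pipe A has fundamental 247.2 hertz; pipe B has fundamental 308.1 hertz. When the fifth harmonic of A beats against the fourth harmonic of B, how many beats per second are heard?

3.6 Hz

Fifth harmonic of the first: 5·247.2 = 1236.0 Hz.
Fourth harmonic of the second: 4·308.1 = 1232.4 Hz.
f_beat = |1236.0 − 1232.4| = 3.6 Hz.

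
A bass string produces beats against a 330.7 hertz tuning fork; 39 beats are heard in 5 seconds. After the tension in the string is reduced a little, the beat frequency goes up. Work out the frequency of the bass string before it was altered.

322.9 Hz

Beat frequency = 39/5 = 7.8 Hz.
|f − 330.7| = 7.8, so the bass string was at either 322.9 Hz or 338.5 Hz.
Lower tension means lower frequency; the adjustment lowers the bass string's frequency.
The beat rate rose, so the adjustment moved the bass string further from 330.7 Hz — it was already below the reference.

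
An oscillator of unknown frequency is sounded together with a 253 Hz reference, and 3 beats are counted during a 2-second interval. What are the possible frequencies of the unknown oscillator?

Beat frequency = 3/2 = 1.5 Hz.
|f − 253| = 1.5, so f = 253 ± 1.5.

251.5 Hz or 254.5 Hz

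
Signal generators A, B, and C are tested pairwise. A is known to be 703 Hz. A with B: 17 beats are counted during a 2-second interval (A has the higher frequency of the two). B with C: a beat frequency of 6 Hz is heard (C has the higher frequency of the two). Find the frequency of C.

A–B: Beat frequency = 17/2 = 8.5 Hz.
B is below A, so f_B = 703 − 8.5 = 694.5 Hz.
C is above B, so f_C = 694.5 + 6 = 700.5 Hz.

700.5 Hz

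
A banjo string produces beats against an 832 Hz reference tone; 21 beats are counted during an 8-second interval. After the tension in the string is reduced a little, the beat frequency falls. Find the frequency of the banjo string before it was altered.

Beat frequency = 21/8 = 2.625 Hz.
|f − 832| = 2.625, so the banjo string was at either 829.375 Hz or 834.625 Hz.
Lower tension means lower frequency; the adjustment lowers the banjo string's frequency.
The beat rate fell, so the adjustment moved the banjo string toward 832 Hz — it must have started above the reference.

834.625 Hz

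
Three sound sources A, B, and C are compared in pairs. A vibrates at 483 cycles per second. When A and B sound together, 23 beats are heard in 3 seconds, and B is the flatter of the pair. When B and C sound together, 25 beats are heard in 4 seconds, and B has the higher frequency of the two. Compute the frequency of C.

A–B: Beat frequency = 23/3 = 7.6667 Hz.
B is below A, so f_B = 483 − 7.6667 = 475.3333 Hz.
B–C: Beat frequency = 25/4 = 6.25 Hz.
C is below B, so f_C = 475.3333 − 6.25 = 469.0833 Hz.

469.0833 Hz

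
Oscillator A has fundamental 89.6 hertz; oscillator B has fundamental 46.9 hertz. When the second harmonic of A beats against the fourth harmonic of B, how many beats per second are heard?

8.4 Hz

Second harmonic of the first: 2·89.6 = 179.2 Hz.
Fourth harmonic of the second: 4·46.9 = 187.6 Hz.
f_beat = |179.2 − 187.6| = 8.4 Hz.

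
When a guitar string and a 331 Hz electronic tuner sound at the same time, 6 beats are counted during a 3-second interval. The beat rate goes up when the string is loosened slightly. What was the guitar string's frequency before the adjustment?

329 Hz

Beat frequency = 6/3 = 2 Hz.
|f − 331| = 2, so the guitar string was at either 329 Hz or 333 Hz.
Reducing tension lowers a string's frequency; the adjustment lowers the guitar string's frequency.
The beat rate rose, so the adjustment moved the guitar string further from 331 Hz — it was already below the reference.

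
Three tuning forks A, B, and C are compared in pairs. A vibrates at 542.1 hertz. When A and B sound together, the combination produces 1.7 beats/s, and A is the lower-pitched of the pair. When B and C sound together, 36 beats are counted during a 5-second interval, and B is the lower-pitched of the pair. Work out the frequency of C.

551 Hz

B is above A, so f_B = 542.1 + 1.7 = 543.8 Hz.
B–C: Beat frequency = 36/5 = 7.2 Hz.
C is above B, so f_C = 543.8 + 7.2 = 551 Hz.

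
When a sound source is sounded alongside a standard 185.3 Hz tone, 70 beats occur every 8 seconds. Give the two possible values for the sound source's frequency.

176.55 Hz or 194.05 Hz

Beat frequency = 70/8 = 8.75 Hz.
|f − 185.3| = 8.75, so f = 185.3 ± 8.75.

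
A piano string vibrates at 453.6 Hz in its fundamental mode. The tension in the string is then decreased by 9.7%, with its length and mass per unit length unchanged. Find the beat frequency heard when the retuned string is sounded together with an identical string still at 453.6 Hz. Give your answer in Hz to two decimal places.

For a string, f ∝ √T, so the new frequency is 453.6·√0.903 = 431.0394 Hz.
f_beat = |431.0394 − 453.6| = 22.56 Hz.

22.56 Hz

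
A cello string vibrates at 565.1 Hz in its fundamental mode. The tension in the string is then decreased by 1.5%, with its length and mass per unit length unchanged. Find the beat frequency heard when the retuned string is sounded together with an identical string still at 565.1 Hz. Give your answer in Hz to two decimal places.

4.25 Hz

For a string, f ∝ √T, so the new frequency is 565.1·√0.985 = 560.8457 Hz.
f_beat = |560.8457 − 565.1| = 4.25 Hz.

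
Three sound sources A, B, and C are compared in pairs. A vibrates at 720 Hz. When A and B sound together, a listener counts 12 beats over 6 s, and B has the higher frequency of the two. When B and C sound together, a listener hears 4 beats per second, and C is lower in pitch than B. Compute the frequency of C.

A–B: Beat frequency = 12/6 = 2 Hz.
B is above A, so f_B = 720 + 2 = 722 Hz.
C is below B, so f_C = 722 − 4 = 718 Hz.

718 Hz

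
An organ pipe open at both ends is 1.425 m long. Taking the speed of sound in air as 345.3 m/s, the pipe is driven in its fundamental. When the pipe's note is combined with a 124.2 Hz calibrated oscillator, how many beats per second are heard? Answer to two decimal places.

Open pipe: f_n = n·v/(2L) = 1·345.3/(2·1.425) = 121.1579 Hz.
f_beat = |121.1579 − 124.2| = 3.04 Hz.

3.04 Hz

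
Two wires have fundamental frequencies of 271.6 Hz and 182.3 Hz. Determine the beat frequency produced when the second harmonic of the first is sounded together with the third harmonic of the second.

3.7 Hz

Second harmonic of the first: 2·271.6 = 543.2 Hz.
Third harmonic of the second: 3·182.3 = 546.9 Hz.
f_beat = |543.2 − 546.9| = 3.7 Hz.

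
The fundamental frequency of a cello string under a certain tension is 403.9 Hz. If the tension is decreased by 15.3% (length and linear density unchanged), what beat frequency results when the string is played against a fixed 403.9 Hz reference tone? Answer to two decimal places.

32.18 Hz

For a string, f ∝ √T, so the new frequency is 403.9·√0.847 = 371.7197 Hz.
f_beat = |371.7197 − 403.9| = 32.18 Hz.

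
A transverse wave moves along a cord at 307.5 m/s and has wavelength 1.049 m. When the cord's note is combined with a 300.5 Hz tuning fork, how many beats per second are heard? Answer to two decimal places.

7.36 Hz

Source frequency f = v/λ = 307.5/1.049 = 293.1363 Hz.
f_beat = |293.1363 − 300.5| = 7.36 Hz.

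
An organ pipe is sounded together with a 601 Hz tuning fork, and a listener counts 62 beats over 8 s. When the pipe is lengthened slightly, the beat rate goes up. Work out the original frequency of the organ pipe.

593.25 Hz

Beat frequency = 62/8 = 7.75 Hz.
|f − 601| = 7.75, so the organ pipe was at either 593.25 Hz or 608.75 Hz.
A longer pipe has a lower fundamental; the adjustment lowers the organ pipe's frequency.
The beat rate rose, so the adjustment moved the organ pipe further from 601 Hz — it was already below the reference.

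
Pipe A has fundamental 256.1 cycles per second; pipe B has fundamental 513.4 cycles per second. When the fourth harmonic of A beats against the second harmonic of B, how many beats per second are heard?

Fourth harmonic of the first: 4·256.1 = 1024.4 Hz.
Second harmonic of the second: 2·513.4 = 1026.8 Hz.
f_beat = |1024.4 − 1026.8| = 2.4 Hz.

2.4 Hz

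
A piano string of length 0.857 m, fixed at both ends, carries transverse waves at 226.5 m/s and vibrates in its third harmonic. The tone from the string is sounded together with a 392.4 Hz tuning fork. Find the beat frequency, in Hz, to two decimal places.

4.04 Hz

For a string fixed at both ends, f_n = n·v/(2L) = 3·226.5/(2·0.857) = 396.4411 Hz.
f_beat = |396.4411 − 392.4| = 4.04 Hz.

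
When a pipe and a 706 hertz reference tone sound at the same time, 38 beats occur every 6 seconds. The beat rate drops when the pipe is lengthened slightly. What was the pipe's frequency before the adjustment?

712.3333 Hz

Beat frequency = 38/6 = 6.3333 Hz.
|f − 706| = 6.3333, so the pipe was at either 699.6667 Hz or 712.3333 Hz.
A longer pipe has a lower fundamental; the adjustment lowers the pipe's frequency.
The beat rate fell, so the adjustment moved the pipe toward 706 Hz — it must have started above the reference.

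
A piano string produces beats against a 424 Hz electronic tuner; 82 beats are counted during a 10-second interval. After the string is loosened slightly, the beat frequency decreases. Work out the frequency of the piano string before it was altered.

432.2 Hz

Beat frequency = 82/10 = 8.2 Hz.
|f − 424| = 8.2, so the piano string was at either 415.8 Hz or 432.2 Hz.
Reducing tension lowers a string's frequency; the adjustment lowers the piano string's frequency.
The beat rate fell, so the adjustment moved the piano string toward 424 Hz — it must have started above the reference.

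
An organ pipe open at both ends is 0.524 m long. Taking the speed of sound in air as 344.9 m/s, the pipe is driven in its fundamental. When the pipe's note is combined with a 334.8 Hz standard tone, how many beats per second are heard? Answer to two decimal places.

Open pipe: f_n = n·v/(2L) = 1·344.9/(2·0.524) = 329.1031 Hz.
f_beat = |329.1031 − 334.8| = 5.70 Hz.

5.70 Hz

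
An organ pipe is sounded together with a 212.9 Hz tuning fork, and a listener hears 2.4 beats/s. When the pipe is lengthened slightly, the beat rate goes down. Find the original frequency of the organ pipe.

215.3 Hz

|f − 212.9| = 2.4, so the organ pipe was at either 210.5 Hz or 215.3 Hz.
A longer pipe has a lower fundamental; the adjustment lowers the organ pipe's frequency.
The beat rate fell, so the adjustment moved the organ pipe toward 212.9 Hz — it must have started above the reference.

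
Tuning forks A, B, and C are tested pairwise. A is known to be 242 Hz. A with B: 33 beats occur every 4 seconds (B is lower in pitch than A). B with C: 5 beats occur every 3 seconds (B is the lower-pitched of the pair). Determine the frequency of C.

235.4167 Hz

A–B: Beat frequency = 33/4 = 8.25 Hz.
B is below A, so f_B = 242 − 8.25 = 233.75 Hz.
B–C: Beat frequency = 5/3 = 1.6667 Hz.
C is above B, so f_C = 233.75 + 1.6667 = 235.4167 Hz.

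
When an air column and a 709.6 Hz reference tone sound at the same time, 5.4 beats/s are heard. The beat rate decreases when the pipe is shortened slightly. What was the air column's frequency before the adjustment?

|f − 709.6| = 5.4, so the air column was at either 704.2 Hz or 715 Hz.
A shorter pipe has a higher fundamental; the adjustment raises the air column's frequency.
The beat rate fell, so the adjustment moved the air column toward 709.6 Hz — it must have started below the reference.

704.2 Hz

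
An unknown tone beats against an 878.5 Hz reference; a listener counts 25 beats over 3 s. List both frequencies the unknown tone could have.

Beat frequency = 25/3 = 8.3333 Hz.
|f − 878.5| = 8.3333, so f = 878.5 ± 8.3333.

870.1667 Hz or 886.8333 Hz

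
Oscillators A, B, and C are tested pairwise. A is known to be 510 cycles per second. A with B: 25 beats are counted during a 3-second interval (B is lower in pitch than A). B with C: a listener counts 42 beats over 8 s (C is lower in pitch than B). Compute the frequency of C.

A–B: Beat frequency = 25/3 = 8.3333 Hz.
B is below A, so f_B = 510 − 8.3333 = 501.6667 Hz.
B–C: Beat frequency = 42/8 = 5.25 Hz.
C is below B, so f_C = 501.6667 − 5.25 = 496.4167 Hz.

496.4167 Hz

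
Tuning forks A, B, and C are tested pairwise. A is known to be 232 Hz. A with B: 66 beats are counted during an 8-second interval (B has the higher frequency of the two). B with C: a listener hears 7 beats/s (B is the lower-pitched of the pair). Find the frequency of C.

A–B: Beat frequency = 66/8 = 8.25 Hz.
B is above A, so f_B = 232 + 8.25 = 240.25 Hz.
C is above B, so f_C = 240.25 + 7 = 247.25 Hz.

247.25 Hz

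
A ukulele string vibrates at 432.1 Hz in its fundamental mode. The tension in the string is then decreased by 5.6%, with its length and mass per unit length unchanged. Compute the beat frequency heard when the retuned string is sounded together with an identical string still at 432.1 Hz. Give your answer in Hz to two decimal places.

12.27 Hz

For a string, f ∝ √T, so the new frequency is 432.1·√0.944 = 419.8269 Hz.
f_beat = |419.8269 − 432.1| = 12.27 Hz.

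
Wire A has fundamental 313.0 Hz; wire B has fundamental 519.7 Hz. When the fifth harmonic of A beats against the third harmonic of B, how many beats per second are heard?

5.9 Hz

Fifth harmonic of the first: 5·313.0 = 1565.0 Hz.
Third harmonic of the second: 3·519.7 = 1559.1 Hz.
f_beat = |1565.0 − 1559.1| = 5.9 Hz.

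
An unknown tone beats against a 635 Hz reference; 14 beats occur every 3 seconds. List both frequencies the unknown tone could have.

630.3333 Hz or 639.6667 Hz

Beat frequency = 14/3 = 4.6667 Hz.
|f − 635| = 4.6667, so f = 635 ± 4.6667.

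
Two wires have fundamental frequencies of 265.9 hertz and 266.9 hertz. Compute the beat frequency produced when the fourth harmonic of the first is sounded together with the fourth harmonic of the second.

Fourth harmonic of the first: 4·265.9 = 1063.6 Hz.
Fourth harmonic of the second: 4·266.9 = 1067.6 Hz.
f_beat = |1063.6 − 1067.6| = 4.0 Hz.

4.0 Hz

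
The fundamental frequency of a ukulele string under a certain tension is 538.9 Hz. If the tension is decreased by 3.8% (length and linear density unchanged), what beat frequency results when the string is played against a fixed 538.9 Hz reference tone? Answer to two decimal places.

For a string, f ∝ √T, so the new frequency is 538.9·√0.962 = 528.5617 Hz.
f_beat = |528.5617 − 538.9| = 10.34 Hz.

10.34 Hz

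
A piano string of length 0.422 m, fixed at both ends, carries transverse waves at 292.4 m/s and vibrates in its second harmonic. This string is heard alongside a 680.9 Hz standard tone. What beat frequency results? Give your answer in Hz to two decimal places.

11.99 Hz

For a string fixed at both ends, f_n = n·v/(2L) = 2·292.4/(2·0.422) = 692.8910 Hz.
f_beat = |692.8910 − 680.9| = 11.99 Hz.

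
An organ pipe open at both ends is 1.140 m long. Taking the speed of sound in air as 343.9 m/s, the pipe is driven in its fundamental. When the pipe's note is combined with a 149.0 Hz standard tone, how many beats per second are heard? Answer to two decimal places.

1.83 Hz

Open pipe: f_n = n·v/(2L) = 1·343.9/(2·1.140) = 150.8333 Hz.
f_beat = |150.8333 − 149.0| = 1.83 Hz.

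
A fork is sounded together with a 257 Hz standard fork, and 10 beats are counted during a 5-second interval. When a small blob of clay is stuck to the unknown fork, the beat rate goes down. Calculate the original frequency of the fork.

259 Hz

Beat frequency = 10/5 = 2 Hz.
|f − 257| = 2, so the fork was at either 255 Hz or 259 Hz.
Adding mass to a fork lowers its frequency; the adjustment lowers the fork's frequency.
The beat rate fell, so the adjustment moved the fork toward 257 Hz — it must have started above the reference.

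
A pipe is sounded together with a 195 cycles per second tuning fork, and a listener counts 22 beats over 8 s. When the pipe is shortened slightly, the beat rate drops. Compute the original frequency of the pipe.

192.25 Hz

Beat frequency = 22/8 = 2.75 Hz.
|f − 195| = 2.75, so the pipe was at either 192.25 Hz or 197.75 Hz.
A shorter pipe has a higher fundamental; the adjustment raises the pipe's frequency.
The beat rate fell, so the adjustment moved the pipe toward 195 Hz — it must have started below the reference.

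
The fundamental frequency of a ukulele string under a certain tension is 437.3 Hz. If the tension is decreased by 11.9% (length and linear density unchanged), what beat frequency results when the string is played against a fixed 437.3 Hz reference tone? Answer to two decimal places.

26.84 Hz

For a string, f ∝ √T, so the new frequency is 437.3·√0.881 = 410.4568 Hz.
f_beat = |410.4568 − 437.3| = 26.84 Hz.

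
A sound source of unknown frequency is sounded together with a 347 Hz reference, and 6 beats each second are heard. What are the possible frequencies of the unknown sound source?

341 Hz or 353 Hz

|f − 347| = 6, so f = 347 ± 6.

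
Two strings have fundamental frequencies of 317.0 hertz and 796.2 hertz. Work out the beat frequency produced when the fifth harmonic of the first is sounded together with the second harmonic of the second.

Fifth harmonic of the first: 5·317.0 = 1585.0 Hz.
Second harmonic of the second: 2·796.2 = 1592.4 Hz.
f_beat = |1585.0 − 1592.4| = 7.4 Hz.

7.4 Hz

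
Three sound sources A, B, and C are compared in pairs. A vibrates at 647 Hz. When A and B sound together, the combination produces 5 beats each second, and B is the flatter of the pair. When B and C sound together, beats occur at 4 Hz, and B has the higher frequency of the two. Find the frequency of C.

B is below A, so f_B = 647 − 5 = 642 Hz.
C is below B, so f_C = 642 − 4 = 638 Hz.

638 Hz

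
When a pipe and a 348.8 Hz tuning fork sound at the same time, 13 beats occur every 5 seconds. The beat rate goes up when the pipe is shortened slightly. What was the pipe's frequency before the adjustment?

Beat frequency = 13/5 = 2.6 Hz.
|f − 348.8| = 2.6, so the pipe was at either 346.2 Hz or 351.4 Hz.
A shorter pipe has a higher fundamental; the adjustment raises the pipe's frequency.
The beat rate rose, so the adjustment moved the pipe further from 348.8 Hz — it was already above the reference.

351.4 Hz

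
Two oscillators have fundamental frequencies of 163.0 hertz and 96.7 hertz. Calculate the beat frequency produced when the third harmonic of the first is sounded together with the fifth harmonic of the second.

5.5 Hz

Third harmonic of the first: 3·163.0 = 489.0 Hz.
Fifth harmonic of the second: 5·96.7 = 483.5 Hz.
f_beat = |489.0 − 483.5| = 5.5 Hz.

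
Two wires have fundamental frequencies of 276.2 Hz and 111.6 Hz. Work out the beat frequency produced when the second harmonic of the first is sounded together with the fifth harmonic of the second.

5.6 Hz

Second harmonic of the first: 2·276.2 = 552.4 Hz.
Fifth harmonic of the second: 5·111.6 = 558.0 Hz.
f_beat = |552.4 − 558.0| = 5.6 Hz.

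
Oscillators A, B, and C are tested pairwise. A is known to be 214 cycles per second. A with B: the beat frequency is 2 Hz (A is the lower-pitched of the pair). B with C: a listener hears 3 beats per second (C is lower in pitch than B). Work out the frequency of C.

B is above A, so f_B = 214 + 2 = 216 Hz.
C is below B, so f_C = 216 − 3 = 213 Hz.

213 Hz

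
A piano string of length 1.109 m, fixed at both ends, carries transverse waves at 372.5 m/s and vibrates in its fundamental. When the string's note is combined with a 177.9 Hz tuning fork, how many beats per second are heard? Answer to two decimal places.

9.96 Hz

For a string fixed at both ends, f_n = n·v/(2L) = 1·372.5/(2·1.109) = 167.9441 Hz.
f_beat = |167.9441 − 177.9| = 9.96 Hz.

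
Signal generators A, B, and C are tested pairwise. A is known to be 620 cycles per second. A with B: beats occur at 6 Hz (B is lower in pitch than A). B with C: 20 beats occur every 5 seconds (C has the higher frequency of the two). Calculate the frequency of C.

618 Hz

B is below A, so f_B = 620 − 6 = 614 Hz.
B–C: Beat frequency = 20/5 = 4 Hz.
C is above B, so f_C = 614 + 4 = 618 Hz.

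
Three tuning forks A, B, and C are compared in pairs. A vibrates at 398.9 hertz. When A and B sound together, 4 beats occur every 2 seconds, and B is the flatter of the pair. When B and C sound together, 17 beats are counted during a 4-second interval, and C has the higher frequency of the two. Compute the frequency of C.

A–B: Beat frequency = 4/2 = 2 Hz.
B is below A, so f_B = 398.9 − 2 = 396.9 Hz.
B–C: Beat frequency = 17/4 = 4.25 Hz.
C is above B, so f_C = 396.9 + 4.25 = 401.15 Hz.

401.15 Hz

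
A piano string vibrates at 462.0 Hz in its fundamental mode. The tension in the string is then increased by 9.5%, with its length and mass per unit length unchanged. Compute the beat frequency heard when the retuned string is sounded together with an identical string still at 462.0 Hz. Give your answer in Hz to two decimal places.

For a string, f ∝ √T, so the new frequency is 462.0·√1.095 = 483.4472 Hz.
f_beat = |483.4472 − 462.0| = 21.45 Hz.

21.45 Hz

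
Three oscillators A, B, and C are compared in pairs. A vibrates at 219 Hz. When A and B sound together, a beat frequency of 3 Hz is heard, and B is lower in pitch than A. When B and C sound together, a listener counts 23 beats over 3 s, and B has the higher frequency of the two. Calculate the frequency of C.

208.3333 Hz

B is below A, so f_B = 219 − 3 = 216 Hz.
B–C: Beat frequency = 23/3 = 7.6667 Hz.
C is below B, so f_C = 216 − 7.6667 = 208.3333 Hz.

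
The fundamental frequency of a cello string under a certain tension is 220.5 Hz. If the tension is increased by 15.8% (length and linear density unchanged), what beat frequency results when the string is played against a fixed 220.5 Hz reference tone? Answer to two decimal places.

For a string, f ∝ √T, so the new frequency is 220.5·√1.158 = 237.2810 Hz.
f_beat = |237.2810 − 220.5| = 16.78 Hz.

16.78 Hz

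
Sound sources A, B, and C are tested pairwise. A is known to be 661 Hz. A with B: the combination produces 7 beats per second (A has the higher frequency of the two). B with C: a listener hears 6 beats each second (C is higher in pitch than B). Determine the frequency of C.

660 Hz

B is below A, so f_B = 661 − 7 = 654 Hz.
C is above B, so f_C = 654 + 6 = 660 Hz.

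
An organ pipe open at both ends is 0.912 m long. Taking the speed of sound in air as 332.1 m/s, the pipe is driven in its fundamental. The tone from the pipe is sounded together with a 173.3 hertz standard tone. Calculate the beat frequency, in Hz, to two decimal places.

Open pipe: f_n = n·v/(2L) = 1·332.1/(2·0.912) = 182.0724 Hz.
f_beat = |182.0724 − 173.3| = 8.77 Hz.

8.77 Hz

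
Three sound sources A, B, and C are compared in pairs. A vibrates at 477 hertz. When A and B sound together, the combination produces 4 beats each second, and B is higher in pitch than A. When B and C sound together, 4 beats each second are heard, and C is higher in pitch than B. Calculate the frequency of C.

B is above A, so f_B = 477 + 4 = 481 Hz.
C is above B, so f_C = 481 + 4 = 485 Hz.

485 Hz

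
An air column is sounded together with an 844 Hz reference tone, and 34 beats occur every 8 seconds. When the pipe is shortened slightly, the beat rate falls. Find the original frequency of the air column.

839.75 Hz

Beat frequency = 34/8 = 4.25 Hz.
|f − 844| = 4.25, so the air column was at either 839.75 Hz or 848.25 Hz.
A shorter pipe has a higher fundamental; the adjustment raises the air column's frequency.
The beat rate fell, so the adjustment moved the air column toward 844 Hz — it must have started below the reference.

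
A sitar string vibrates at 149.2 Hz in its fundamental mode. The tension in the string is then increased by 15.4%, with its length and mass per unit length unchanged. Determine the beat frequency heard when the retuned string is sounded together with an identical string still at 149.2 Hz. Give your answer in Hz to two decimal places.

For a string, f ∝ √T, so the new frequency is 149.2·√1.154 = 160.2772 Hz.
f_beat = |160.2772 − 149.2| = 11.08 Hz.

11.08 Hz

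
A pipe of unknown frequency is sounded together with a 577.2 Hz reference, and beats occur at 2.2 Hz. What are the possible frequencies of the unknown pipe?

|f − 577.2| = 2.2, so f = 577.2 ± 2.2.

575 Hz or 579.4 Hz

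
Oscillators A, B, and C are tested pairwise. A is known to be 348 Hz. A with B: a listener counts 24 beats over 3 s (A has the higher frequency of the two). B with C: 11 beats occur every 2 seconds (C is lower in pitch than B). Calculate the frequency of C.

334.5 Hz

A–B: Beat frequency = 24/3 = 8 Hz.
B is below A, so f_B = 348 − 8 = 340 Hz.
B–C: Beat frequency = 11/2 = 5.5 Hz.
C is below B, so f_C = 340 − 5.5 = 334.5 Hz.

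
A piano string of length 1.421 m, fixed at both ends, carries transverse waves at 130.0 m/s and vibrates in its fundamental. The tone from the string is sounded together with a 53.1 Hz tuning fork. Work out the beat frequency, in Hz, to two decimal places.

7.36 Hz

For a string fixed at both ends, f_n = n·v/(2L) = 1·130.0/(2·1.421) = 45.7424 Hz.
f_beat = |45.7424 − 53.1| = 7.36 Hz.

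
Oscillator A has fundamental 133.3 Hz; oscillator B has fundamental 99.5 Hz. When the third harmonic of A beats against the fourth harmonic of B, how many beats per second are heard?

1.9 Hz

Third harmonic of the first: 3·133.3 = 399.9 Hz.
Fourth harmonic of the second: 4·99.5 = 398.0 Hz.
f_beat = |399.9 − 398.0| = 1.9 Hz.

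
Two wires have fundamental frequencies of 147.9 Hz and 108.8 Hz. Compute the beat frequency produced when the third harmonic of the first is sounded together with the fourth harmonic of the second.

Third harmonic of the first: 3·147.9 = 443.7 Hz.
Fourth harmonic of the second: 4·108.8 = 435.2 Hz.
f_beat = |443.7 − 435.2| = 8.5 Hz.

8.5 Hz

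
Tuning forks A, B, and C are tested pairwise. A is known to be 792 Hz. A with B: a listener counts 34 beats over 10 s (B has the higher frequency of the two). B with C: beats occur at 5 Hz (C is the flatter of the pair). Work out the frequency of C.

790.4 Hz

A–B: Beat frequency = 34/10 = 3.4 Hz.
B is above A, so f_B = 792 + 3.4 = 795.4 Hz.
C is below B, so f_C = 795.4 − 5 = 790.4 Hz.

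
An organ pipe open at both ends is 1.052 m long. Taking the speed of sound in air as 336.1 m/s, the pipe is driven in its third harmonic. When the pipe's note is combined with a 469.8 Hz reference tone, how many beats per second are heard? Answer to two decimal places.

9.43 Hz

Open pipe: f_n = n·v/(2L) = 3·336.1/(2·1.052) = 479.2300 Hz.
f_beat = |479.2300 − 469.8| = 9.43 Hz.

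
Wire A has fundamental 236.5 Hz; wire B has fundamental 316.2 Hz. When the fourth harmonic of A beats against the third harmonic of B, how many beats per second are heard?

Fourth harmonic of the first: 4·236.5 = 946.0 Hz.
Third harmonic of the second: 3·316.2 = 948.6 Hz.
f_beat = |946.0 − 948.6| = 2.6 Hz.

2.6 Hz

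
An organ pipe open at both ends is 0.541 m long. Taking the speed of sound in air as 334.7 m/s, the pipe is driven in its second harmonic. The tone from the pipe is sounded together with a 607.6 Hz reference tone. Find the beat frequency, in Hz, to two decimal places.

11.07 Hz

Open pipe: f_n = n·v/(2L) = 2·334.7/(2·0.541) = 618.6691 Hz.
f_beat = |618.6691 − 607.6| = 11.07 Hz.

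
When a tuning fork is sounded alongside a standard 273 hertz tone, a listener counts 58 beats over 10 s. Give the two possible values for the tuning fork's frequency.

Beat frequency = 58/10 = 5.8 Hz.
|f − 273| = 5.8, so f = 273 ± 5.8.

267.2 Hz or 278.8 Hz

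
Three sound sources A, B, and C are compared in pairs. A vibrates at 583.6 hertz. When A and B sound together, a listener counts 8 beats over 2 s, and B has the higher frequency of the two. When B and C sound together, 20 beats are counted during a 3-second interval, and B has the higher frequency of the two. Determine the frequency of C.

A–B: Beat frequency = 8/2 = 4 Hz.
B is above A, so f_B = 583.6 + 4 = 587.6 Hz.
B–C: Beat frequency = 20/3 = 6.6667 Hz.
C is below B, so f_C = 587.6 − 6.6667 = 580.9333 Hz.

580.9333 Hz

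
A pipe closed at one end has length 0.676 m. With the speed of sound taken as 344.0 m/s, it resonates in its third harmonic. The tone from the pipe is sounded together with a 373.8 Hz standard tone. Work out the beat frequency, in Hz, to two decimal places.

Closed pipe (odd harmonics): f_n = n·v/(4L) = 3·344.0/(4·0.676) = 381.6568 Hz.
f_beat = |381.6568 − 373.8| = 7.86 Hz.

7.86 Hz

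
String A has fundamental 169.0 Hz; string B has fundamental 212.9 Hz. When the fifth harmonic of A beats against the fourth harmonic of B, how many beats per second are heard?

Fifth harmonic of the first: 5·169.0 = 845.0 Hz.
Fourth harmonic of the second: 4·212.9 = 851.6 Hz.
f_beat = |845.0 − 851.6| = 6.6 Hz.

6.6 Hz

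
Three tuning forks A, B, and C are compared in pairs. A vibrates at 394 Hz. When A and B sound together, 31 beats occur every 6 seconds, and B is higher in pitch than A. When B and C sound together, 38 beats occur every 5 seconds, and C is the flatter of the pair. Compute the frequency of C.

A–B: Beat frequency = 31/6 = 5.1667 Hz.
B is above A, so f_B = 394 + 5.1667 = 399.1667 Hz.
B–C: Beat frequency = 38/5 = 7.6 Hz.
C is below B, so f_C = 399.1667 − 7.6 = 391.5667 Hz.

391.5667 Hz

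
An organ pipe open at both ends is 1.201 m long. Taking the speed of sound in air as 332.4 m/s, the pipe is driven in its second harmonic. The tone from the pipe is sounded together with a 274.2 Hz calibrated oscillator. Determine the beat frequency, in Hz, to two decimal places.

2.57 Hz

Open pipe: f_n = n·v/(2L) = 2·332.4/(2·1.201) = 276.7694 Hz.
f_beat = |276.7694 − 274.2| = 2.57 Hz.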